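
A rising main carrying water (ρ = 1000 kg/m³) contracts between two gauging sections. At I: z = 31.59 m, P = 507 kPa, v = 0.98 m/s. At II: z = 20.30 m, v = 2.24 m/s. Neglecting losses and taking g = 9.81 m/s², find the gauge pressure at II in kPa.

P₂ ≈ 616 kPa

Pressure head at I: ψ₁ = P₁/(ρg) = 507×1000 / (1000 × 9.81) = 51.68 m.
Velocity heads: v₁²/2g = 0.98²/19.62 = 0.049 m; v₂²/2g = 2.24²/19.62 = 0.256 m.
Total head H = z₁ + ψ₁ + v₁²/2g = 31.59 + 51.68 + 0.049 = 83.32 m.
ψ₂ = H − z₂ − v₂²/2g = 83.32 − 20.30 − 0.256 = 62.76 m.
P₂ = ρgψ₂ = 1000 × 9.81 × 62.76 ≈ 616 kPa.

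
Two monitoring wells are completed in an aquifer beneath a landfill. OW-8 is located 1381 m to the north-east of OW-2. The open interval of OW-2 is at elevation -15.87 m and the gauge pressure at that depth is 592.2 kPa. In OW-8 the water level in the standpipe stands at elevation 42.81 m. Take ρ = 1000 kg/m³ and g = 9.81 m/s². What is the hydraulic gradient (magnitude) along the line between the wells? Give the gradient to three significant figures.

i ≈ 0.00122

Pressure head at OW-2: ψ = P/(ρg) = 592.2×1000 / (1000 × 9.81) = 60.37 m.
Total head at OW-2: h = z + ψ = -15.87 + 60.37 = 44.50 m.
Total head at OW-8: h = 42.81 m (water level in the piezometer is the total head).
Head difference: h(OW-2) − h(OW-8) = 44.50 − 42.81 = 1.69 m.
Hydraulic gradient: i = |Δh| / L = 1.69 / 1381 = 0.00122.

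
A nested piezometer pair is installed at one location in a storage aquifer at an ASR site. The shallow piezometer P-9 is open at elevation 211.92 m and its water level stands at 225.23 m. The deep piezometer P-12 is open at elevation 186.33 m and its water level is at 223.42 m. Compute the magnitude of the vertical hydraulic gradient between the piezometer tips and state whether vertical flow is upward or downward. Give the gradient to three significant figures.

Total head at P-9: h = 225.23 m (water level in the standpipe).
Total head at P-12: h = 223.42 m.
Δh = h(P-9) − h(P-12) = 225.23 − 223.42 = 1.81 m.
Vertical separation Δz = 211.92 − 186.33 = 25.59 m.
|i_v| = |Δh| / Δz = 1.81 / 25.59 = 0.0707.
Head is higher in the shallow piezometer, so vertical flow is downward (recharge condition).

|i_v| ≈ 0.0707; vertical flow is downward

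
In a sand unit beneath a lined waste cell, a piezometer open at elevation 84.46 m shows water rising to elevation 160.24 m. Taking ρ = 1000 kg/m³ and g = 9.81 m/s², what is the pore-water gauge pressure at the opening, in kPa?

Pressure head ψ = h − z = 160.24 − 84.46 = 75.78 m.
P = ρgψ = 1000 × 9.81 × 75.78 = 743402 Pa ≈ 743 kPa.

P ≈ 743 kPa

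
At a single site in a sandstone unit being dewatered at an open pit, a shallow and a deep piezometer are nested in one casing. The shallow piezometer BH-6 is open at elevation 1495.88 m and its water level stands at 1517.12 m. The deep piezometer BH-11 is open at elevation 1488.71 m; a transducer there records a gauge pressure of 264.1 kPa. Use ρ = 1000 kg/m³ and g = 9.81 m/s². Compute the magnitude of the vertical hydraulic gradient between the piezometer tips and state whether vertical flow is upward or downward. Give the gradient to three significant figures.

Total head at BH-6: h = 1517.12 m (water level in the standpipe).
Pressure head at BH-11: ψ = P/(ρg) = 264.1×1000 / (1000 × 9.81) = 26.92 m.
Total head at BH-11: h = z + ψ = 1488.71 + 26.92 = 1515.63 m.
Δh = h(BH-6) − h(BH-11) = 1517.12 − 1515.63 = 1.49 m.
Vertical separation Δz = 1495.88 − 1488.71 = 7.17 m.
|i_v| = |Δh| / Δz = 1.49 / 7.17 = 0.208.
Head is higher in the shallow piezometer, so vertical flow is downward (recharge condition).

|i_v| ≈ 0.208; vertical flow is downward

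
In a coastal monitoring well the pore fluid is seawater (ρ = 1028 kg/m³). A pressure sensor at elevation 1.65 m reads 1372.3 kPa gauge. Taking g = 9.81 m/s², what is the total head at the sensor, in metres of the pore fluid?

h ≈ 137.73 m

ψ = P/(ρg) = 1372.3×1000 / (1028 × 9.81) = 136.08 m.
h = z + ψ = 1.65 + 136.08 = 137.73 m.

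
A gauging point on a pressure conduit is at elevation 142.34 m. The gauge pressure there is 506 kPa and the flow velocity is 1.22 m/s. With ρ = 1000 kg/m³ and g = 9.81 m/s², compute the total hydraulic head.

Pressure head ψ = P/(ρg) = 506×1000 / (1000 × 9.81) = 51.58 m.
Velocity head = v²/(2g) = 1.22² / (2 × 9.81) = 0.076 m.
h = z + ψ + v²/(2g) = 142.34 + 51.58 + 0.076 = 194.00 m.

h ≈ 194.00 m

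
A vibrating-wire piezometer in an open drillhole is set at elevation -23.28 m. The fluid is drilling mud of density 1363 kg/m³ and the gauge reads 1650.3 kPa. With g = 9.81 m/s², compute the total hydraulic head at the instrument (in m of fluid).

h ≈ 100.14 m

ψ = P/(ρg) = 1650.3×1000 / (1363 × 9.81) = 123.42 m.
h = z + ψ = -23.28 + 123.42 = 100.14 m.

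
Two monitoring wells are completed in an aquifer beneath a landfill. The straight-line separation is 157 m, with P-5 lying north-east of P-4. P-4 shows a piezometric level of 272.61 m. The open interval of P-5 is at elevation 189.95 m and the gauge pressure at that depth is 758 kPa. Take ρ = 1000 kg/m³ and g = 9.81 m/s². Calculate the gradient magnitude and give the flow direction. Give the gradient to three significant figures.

i ≈ 0.0343; groundwater flows toward the north-east

Total head at P-4: h = 272.61 m (water level in the piezometer is the total head).
Pressure head at P-5: ψ = P/(ρg) = 758×1000 / (1000 × 9.81) = 77.27 m.
Total head at P-5: h = z + ψ = 189.95 + 77.27 = 267.22 m.
Head difference: h(P-4) − h(P-5) = 272.61 − 267.22 = 5.39 m.
Hydraulic gradient: i = |Δh| / L = 5.39 / 157 = 0.0343.
Flow is from higher to lower head: from P-4 toward P-5, i.e. toward the north-east.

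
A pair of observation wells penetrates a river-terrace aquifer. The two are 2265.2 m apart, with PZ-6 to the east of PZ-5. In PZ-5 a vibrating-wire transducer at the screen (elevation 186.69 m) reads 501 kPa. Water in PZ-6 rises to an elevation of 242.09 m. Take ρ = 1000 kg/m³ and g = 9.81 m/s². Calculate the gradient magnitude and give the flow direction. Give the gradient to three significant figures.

i ≈ 0.00191; groundwater flows toward the west

Pressure head at PZ-5: ψ = P/(ρg) = 501×1000 / (1000 × 9.81) = 51.07 m.
Total head at PZ-5: h = z + ψ = 186.69 + 51.07 = 237.76 m.
Total head at PZ-6: h = 242.09 m (water level in the piezometer is the total head).
Head difference: h(PZ-5) − h(PZ-6) = 237.76 − 242.09 = -4.33 m.
Hydraulic gradient: i = |Δh| / L = 4.33 / 2265.2 = 0.00191.
Flow is from higher to lower head: from PZ-6 toward PZ-5, i.e. toward the west.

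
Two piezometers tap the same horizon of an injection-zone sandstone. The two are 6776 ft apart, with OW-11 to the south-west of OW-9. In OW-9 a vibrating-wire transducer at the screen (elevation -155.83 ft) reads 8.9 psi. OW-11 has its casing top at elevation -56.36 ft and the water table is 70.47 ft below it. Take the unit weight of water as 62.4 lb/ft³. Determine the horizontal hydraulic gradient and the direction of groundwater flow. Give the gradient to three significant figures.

i ≈ 0.00125; groundwater flows toward the north-east

Pressure head at OW-9: ψ = 144·P/γ = 144 × 8.9 / 62.4 = 20.54 ft.
Total head at OW-9: h = z + ψ = -155.83 + 20.54 = -135.29 ft.
Total head at OW-11: h = -56.36 − 70.47 = -126.83 ft.
Head difference: h(OW-9) − h(OW-11) = -135.29 − (-126.83) = -8.46 ft.
Hydraulic gradient: i = |Δh| / L = 8.46 / 6776 = 0.00125.
Flow is from higher to lower head: from OW-11 toward OW-9, i.e. toward the north-east.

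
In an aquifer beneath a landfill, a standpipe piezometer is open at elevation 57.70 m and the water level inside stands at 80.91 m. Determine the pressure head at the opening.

ψ ≈ 23.21 m

Total head h = 80.91 m (the water-surface elevation in the piezometer).
Pressure head ψ = h − z = 80.91 − 57.70 = 23.21 m.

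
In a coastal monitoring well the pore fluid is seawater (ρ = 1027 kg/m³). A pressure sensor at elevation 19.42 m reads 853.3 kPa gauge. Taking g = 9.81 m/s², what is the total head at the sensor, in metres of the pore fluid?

h ≈ 104.12 m

ψ = P/(ρg) = 853.3×1000 / (1027 × 9.81) = 84.70 m.
h = z + ψ = 19.42 + 84.70 = 104.12 m.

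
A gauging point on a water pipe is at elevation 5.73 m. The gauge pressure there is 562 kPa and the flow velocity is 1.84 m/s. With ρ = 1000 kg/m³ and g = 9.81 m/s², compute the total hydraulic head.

h ≈ 63.19 m

Pressure head ψ = P/(ρg) = 562×1000 / (1000 × 9.81) = 57.29 m.
Velocity head = v²/(2g) = 1.84² / (2 × 9.81) = 0.173 m.
h = z + ψ + v²/(2g) = 5.73 + 57.29 + 0.173 = 63.19 m.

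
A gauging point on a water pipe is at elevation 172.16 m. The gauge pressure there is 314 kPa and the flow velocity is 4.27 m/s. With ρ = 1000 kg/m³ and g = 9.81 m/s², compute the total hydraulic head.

Pressure head ψ = P/(ρg) = 314×1000 / (1000 × 9.81) = 32.01 m.
Velocity head = v²/(2g) = 4.27² / (2 × 9.81) = 0.929 m.
h = z + ψ + v²/(2g) = 172.16 + 32.01 + 0.929 = 205.10 m.

h ≈ 205.10 m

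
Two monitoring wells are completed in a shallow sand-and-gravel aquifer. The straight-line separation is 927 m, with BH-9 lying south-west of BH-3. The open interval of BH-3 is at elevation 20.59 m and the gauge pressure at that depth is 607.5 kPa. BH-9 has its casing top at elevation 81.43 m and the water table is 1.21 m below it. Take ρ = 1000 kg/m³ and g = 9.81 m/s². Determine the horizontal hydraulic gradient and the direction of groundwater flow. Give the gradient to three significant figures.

Pressure head at BH-3: ψ = P/(ρg) = 607.5×1000 / (1000 × 9.81) = 61.93 m.
Total head at BH-3: h = z + ψ = 20.59 + 61.93 = 82.52 m.
Total head at BH-9: h = 81.43 − 1.21 = 80.22 m.
Head difference: h(BH-3) − h(BH-9) = 82.52 − 80.22 = 2.30 m.
Hydraulic gradient: i = |Δh| / L = 2.30 / 927 = 0.00248.
Flow is from higher to lower head: from BH-3 toward BH-9, i.e. toward the south-west.

i ≈ 0.00248; groundwater flows toward the south-west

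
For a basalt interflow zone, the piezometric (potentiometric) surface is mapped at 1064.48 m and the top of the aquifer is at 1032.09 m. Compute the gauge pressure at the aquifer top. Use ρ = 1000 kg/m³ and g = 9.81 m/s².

P ≈ 318 kPa

Pressure head at the aquifer top: ψ = h − z = 1064.48 − 1032.09 = 32.39 m.
P = ρgψ = 1000 × 9.81 × 32.39 = 317746 Pa ≈ 318 kPa.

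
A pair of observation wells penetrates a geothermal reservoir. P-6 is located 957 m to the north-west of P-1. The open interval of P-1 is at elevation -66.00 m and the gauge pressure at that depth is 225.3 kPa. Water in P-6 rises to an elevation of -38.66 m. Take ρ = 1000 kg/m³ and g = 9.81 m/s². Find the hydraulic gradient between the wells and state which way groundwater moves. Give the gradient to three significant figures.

Pressure head at P-1: ψ = P/(ρg) = 225.3×1000 / (1000 × 9.81) = 22.97 m.
Total head at P-1: h = z + ψ = -66.00 + 22.97 = -43.03 m.
Total head at P-6: h = -38.66 m (water level in the piezometer is the total head).
Head difference: h(P-1) − h(P-6) = -43.03 − (-38.66) = -4.37 m.
Hydraulic gradient: i = |Δh| / L = 4.37 / 957 = 0.00457.
Flow is from higher to lower head: from P-6 toward P-1, i.e. toward the south-east.

i ≈ 0.00457; groundwater flows toward the south-east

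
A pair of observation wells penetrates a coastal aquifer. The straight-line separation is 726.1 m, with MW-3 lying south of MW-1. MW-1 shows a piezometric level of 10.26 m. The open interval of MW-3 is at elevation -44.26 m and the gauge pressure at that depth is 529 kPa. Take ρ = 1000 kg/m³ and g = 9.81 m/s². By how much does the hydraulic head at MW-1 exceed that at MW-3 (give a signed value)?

Δh ≈ 0.60 m

Total head at MW-1: h = 10.26 m (water level in the piezometer is the total head).
Pressure head at MW-3: ψ = P/(ρg) = 529×1000 / (1000 × 9.81) = 53.92 m.
Total head at MW-3: h = z + ψ = -44.26 + 53.92 = 9.66 m.
Head difference: h(MW-1) − h(MW-3) = 10.26 − 9.66 = 0.60 m.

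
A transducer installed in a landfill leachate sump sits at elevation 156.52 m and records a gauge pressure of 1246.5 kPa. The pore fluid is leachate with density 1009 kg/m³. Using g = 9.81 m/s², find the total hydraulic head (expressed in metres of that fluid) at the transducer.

h ≈ 282.45 m

ψ = P/(ρg) = 1246.5×1000 / (1009 × 9.81) = 125.93 m.
h = z + ψ = 156.52 + 125.93 = 282.45 m.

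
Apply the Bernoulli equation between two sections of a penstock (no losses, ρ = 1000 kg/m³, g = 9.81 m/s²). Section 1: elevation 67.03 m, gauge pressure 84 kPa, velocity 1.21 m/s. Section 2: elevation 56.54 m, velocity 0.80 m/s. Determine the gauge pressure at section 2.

P₂ ≈ 187 kPa

Pressure head at 1: ψ₁ = P₁/(ρg) = 84×1000 / (1000 × 9.81) = 8.56 m.
Velocity heads: v₁²/2g = 1.21²/19.62 = 0.075 m; v₂²/2g = 0.80²/19.62 = 0.033 m.
Total head H = z₁ + ψ₁ + v₁²/2g = 67.03 + 8.56 + 0.075 = 75.67 m.
ψ₂ = H − z₂ − v₂²/2g = 75.67 − 56.54 − 0.033 = 19.10 m.
P₂ = ρgψ₂ = 1000 × 9.81 × 19.10 ≈ 187 kPa.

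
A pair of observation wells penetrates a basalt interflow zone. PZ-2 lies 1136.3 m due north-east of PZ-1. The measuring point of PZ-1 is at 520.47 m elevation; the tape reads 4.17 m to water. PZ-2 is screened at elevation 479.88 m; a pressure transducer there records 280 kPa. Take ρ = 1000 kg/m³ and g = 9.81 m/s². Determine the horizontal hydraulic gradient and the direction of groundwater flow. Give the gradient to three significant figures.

Total head at PZ-1: h = 520.47 − 4.17 = 516.30 m.
Pressure head at PZ-2: ψ = P/(ρg) = 280×1000 / (1000 × 9.81) = 28.54 m.
Total head at PZ-2: h = z + ψ = 479.88 + 28.54 = 508.42 m.
Head difference: h(PZ-1) − h(PZ-2) = 516.30 − 508.42 = 7.88 m.
Hydraulic gradient: i = |Δh| / L = 7.88 / 1136.3 = 0.00693.
Flow is from higher to lower head: from PZ-1 toward PZ-2, i.e. toward the north-east.

i ≈ 0.00693; groundwater flows toward the north-east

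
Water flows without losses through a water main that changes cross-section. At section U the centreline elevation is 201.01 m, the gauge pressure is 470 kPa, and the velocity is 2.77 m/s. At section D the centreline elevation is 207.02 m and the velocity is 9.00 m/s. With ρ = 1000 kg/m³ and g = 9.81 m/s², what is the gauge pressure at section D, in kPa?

P₂ ≈ 374 kPa

Pressure head at U: ψ₁ = P₁/(ρg) = 470×1000 / (1000 × 9.81) = 47.91 m.
Velocity heads: v₁²/2g = 2.77²/19.62 = 0.391 m; v₂²/2g = 9.00²/19.62 = 4.128 m.
Total head H = z₁ + ψ₁ + v₁²/2g = 201.01 + 47.91 + 0.391 = 249.31 m.
ψ₂ = H − z₂ − v₂²/2g = 249.31 − 207.02 − 4.128 = 38.16 m.
P₂ = ρgψ₂ = 1000 × 9.81 × 38.16 ≈ 374 kPa.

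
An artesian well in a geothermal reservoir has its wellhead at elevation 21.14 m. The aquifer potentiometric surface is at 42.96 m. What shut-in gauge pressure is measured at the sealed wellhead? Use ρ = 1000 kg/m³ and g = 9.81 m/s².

P ≈ 214 kPa

Head above the cap: Δh = 42.96 − 21.14 = 21.82 m.
P = ρgΔh = 1000 × 9.81 × 21.82 = 214054 Pa ≈ 214 kPa.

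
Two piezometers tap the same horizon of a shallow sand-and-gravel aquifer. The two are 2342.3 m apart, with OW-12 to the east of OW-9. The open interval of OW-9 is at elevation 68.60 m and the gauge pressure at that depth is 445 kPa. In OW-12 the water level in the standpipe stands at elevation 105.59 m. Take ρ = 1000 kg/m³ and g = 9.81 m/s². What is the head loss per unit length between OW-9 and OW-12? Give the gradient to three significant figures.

Pressure head at OW-9: ψ = P/(ρg) = 445×1000 / (1000 × 9.81) = 45.36 m.
Total head at OW-9: h = z + ψ = 68.60 + 45.36 = 113.96 m.
Total head at OW-12: h = 105.59 m (water level in the piezometer is the total head).
Head difference: h(OW-9) − h(OW-12) = 113.96 − 105.59 = 8.37 m.
Hydraulic gradient: i = |Δh| / L = 8.37 / 2342.3 = 0.00357.

i ≈ 0.00357 m/m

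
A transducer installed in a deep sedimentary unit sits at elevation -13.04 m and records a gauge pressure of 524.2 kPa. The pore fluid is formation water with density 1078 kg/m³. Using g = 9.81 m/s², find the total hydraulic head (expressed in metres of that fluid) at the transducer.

h ≈ 36.53 m

ψ = P/(ρg) = 524.2×1000 / (1078 × 9.81) = 49.57 m.
h = z + ψ = -13.04 + 49.57 = 36.53 m.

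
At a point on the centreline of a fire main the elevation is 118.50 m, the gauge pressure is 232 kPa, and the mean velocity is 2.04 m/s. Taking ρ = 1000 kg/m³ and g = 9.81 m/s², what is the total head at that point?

Pressure head ψ = P/(ρg) = 232×1000 / (1000 × 9.81) = 23.65 m.
Velocity head = v²/(2g) = 2.04² / (2 × 9.81) = 0.212 m.
h = z + ψ + v²/(2g) = 118.50 + 23.65 + 0.212 = 142.36 m.

h ≈ 142.36 m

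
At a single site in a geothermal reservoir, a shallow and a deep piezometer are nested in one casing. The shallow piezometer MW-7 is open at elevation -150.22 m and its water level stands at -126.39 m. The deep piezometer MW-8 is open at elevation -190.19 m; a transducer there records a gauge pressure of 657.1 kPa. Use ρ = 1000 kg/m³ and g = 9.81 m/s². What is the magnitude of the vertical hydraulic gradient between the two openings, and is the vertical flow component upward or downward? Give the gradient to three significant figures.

|i_v| ≈ 0.0796; vertical flow is upward

Total head at MW-7: h = -126.39 m (water level in the standpipe).
Pressure head at MW-8: ψ = P/(ρg) = 657.1×1000 / (1000 × 9.81) = 66.98 m.
Total head at MW-8: h = z + ψ = -190.19 + 66.98 = -123.21 m.
Δh = h(MW-7) − h(MW-8) = -126.39 − (-123.21) = -3.18 m.
Vertical separation Δz = -150.22 − (-190.19) = 39.97 m.
|i_v| = |Δh| / Δz = 3.18 / 39.97 = 0.0796.
Head is higher in the deep piezometer, so vertical flow is upward (discharge condition).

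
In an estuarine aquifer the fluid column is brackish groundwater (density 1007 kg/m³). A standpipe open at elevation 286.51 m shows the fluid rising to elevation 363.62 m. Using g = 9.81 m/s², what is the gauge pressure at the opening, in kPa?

Pressure head ψ = h − z = 363.62 − 286.51 = 77.11 m.
P = ρgψ = 1007 × 9.81 × 77.11 = 761744 Pa ≈ 762 kPa.

P ≈ 762 kPa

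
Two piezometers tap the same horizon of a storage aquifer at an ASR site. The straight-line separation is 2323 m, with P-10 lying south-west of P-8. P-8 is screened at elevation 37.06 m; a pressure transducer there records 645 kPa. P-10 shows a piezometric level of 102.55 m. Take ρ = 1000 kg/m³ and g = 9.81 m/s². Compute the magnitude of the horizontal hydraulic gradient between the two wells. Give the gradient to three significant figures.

Pressure head at P-8: ψ = P/(ρg) = 645×1000 / (1000 × 9.81) = 65.75 m.
Total head at P-8: h = z + ψ = 37.06 + 65.75 = 102.81 m.
Total head at P-10: h = 102.55 m (water level in the piezometer is the total head).
Head difference: h(P-8) − h(P-10) = 102.81 − 102.55 = 0.26 m.
Hydraulic gradient: i = |Δh| / L = 0.26 / 2323 = 0.000112.

i ≈ 0.000112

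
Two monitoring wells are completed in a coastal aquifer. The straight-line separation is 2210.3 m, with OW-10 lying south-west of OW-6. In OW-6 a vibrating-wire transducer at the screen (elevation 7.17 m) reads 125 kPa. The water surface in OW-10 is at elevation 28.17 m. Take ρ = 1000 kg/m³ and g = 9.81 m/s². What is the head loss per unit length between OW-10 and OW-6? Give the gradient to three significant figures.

Pressure head at OW-6: ψ = P/(ρg) = 125×1000 / (1000 × 9.81) = 12.74 m.
Total head at OW-6: h = z + ψ = 7.17 + 12.74 = 19.91 m.
Total head at OW-10: h = 28.17 m (water level in the piezometer is the total head).
Head difference: h(OW-6) − h(OW-10) = 19.91 − 28.17 = -8.26 m.
Hydraulic gradient: i = |Δh| / L = 8.26 / 2210.3 = 0.00374.

i ≈ 0.00374 m/m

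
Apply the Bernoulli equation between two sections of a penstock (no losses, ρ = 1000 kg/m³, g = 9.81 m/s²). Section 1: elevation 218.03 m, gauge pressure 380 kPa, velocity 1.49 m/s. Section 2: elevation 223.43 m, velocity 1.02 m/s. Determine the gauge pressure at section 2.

P₂ ≈ 328 kPa

Pressure head at 1: ψ₁ = P₁/(ρg) = 380×1000 / (1000 × 9.81) = 38.74 m.
Velocity heads: v₁²/2g = 1.49²/19.62 = 0.113 m; v₂²/2g = 1.02²/19.62 = 0.053 m.
Total head H = z₁ + ψ₁ + v₁²/2g = 218.03 + 38.74 + 0.113 = 256.88 m.
ψ₂ = H − z₂ − v₂²/2g = 256.88 − 223.43 − 0.053 = 33.40 m.
P₂ = ρgψ₂ = 1000 × 9.81 × 33.40 ≈ 328 kPa.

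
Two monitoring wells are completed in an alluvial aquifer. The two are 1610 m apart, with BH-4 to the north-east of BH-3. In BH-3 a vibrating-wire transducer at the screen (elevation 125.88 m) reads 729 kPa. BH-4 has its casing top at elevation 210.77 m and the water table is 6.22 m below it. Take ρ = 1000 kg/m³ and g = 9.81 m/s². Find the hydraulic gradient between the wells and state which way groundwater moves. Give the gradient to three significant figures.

Pressure head at BH-3: ψ = P/(ρg) = 729×1000 / (1000 × 9.81) = 74.31 m.
Total head at BH-3: h = z + ψ = 125.88 + 74.31 = 200.19 m.
Total head at BH-4: h = 210.77 − 6.22 = 204.55 m.
Head difference: h(BH-3) − h(BH-4) = 200.19 − 204.55 = -4.36 m.
Hydraulic gradient: i = |Δh| / L = 4.36 / 1610 = 0.00271.
Flow is from higher to lower head: from BH-4 toward BH-3, i.e. toward the south-west.

i ≈ 0.00271; groundwater flows toward the south-west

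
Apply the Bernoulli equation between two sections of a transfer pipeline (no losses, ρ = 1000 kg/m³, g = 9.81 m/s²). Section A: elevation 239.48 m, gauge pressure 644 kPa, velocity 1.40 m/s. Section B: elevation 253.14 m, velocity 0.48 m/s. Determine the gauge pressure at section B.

P₂ ≈ 511 kPa

Pressure head at A: ψ₁ = P₁/(ρg) = 644×1000 / (1000 × 9.81) = 65.65 m.
Velocity heads: v₁²/2g = 1.40²/19.62 = 0.100 m; v₂²/2g = 0.48²/19.62 = 0.012 m.
Total head H = z₁ + ψ₁ + v₁²/2g = 239.48 + 65.65 + 0.100 = 305.23 m.
ψ₂ = H − z₂ − v₂²/2g = 305.23 − 253.14 − 0.012 = 52.08 m.
P₂ = ρgψ₂ = 1000 × 9.81 × 52.08 ≈ 511 kPa.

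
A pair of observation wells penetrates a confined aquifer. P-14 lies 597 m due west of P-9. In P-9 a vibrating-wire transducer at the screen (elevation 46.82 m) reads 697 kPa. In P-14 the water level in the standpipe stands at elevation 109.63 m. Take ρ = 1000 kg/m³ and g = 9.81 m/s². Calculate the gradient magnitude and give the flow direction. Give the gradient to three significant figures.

Pressure head at P-9: ψ = P/(ρg) = 697×1000 / (1000 × 9.81) = 71.05 m.
Total head at P-9: h = z + ψ = 46.82 + 71.05 = 117.87 m.
Total head at P-14: h = 109.63 m (water level in the piezometer is the total head).
Head difference: h(P-9) − h(P-14) = 117.87 − 109.63 = 8.24 m.
Hydraulic gradient: i = |Δh| / L = 8.24 / 597 = 0.0138.
Flow is from higher to lower head: from P-9 toward P-14, i.e. toward the west.

i ≈ 0.0138; groundwater flows toward the west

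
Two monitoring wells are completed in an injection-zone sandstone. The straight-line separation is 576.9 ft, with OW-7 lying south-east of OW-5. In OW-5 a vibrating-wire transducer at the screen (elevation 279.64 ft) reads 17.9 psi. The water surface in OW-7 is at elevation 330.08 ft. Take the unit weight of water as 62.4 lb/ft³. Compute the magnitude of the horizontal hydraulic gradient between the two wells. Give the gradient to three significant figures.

Pressure head at OW-5: ψ = 144·P/γ = 144 × 17.9 / 62.4 = 41.31 ft.
Total head at OW-5: h = z + ψ = 279.64 + 41.31 = 320.95 ft.
Total head at OW-7: h = 330.08 ft (water level in the piezometer is the total head).
Head difference: h(OW-5) − h(OW-7) = 320.95 − 330.08 = -9.13 ft.
Hydraulic gradient: i = |Δh| / L = 9.13 / 576.9 = 0.0158.

i ≈ 0.0158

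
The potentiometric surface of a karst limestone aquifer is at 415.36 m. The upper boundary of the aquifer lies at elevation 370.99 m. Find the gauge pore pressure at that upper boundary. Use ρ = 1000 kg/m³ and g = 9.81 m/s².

P ≈ 435 kPa

Pressure head at the aquifer top: ψ = h − z = 415.36 − 370.99 = 44.37 m.
P = ρgψ = 1000 × 9.81 × 44.37 = 435270 Pa ≈ 435 kPa.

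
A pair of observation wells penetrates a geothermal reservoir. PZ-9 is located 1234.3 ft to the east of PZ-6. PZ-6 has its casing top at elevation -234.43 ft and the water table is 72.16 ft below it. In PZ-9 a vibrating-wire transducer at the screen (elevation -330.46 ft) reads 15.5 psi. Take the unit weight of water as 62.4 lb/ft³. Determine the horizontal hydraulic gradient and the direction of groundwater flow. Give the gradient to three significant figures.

Total head at PZ-6: h = -234.43 − 72.16 = -306.59 ft.
Pressure head at PZ-9: ψ = 144·P/γ = 144 × 15.5 / 62.4 = 35.77 ft.
Total head at PZ-9: h = z + ψ = -330.46 + 35.77 = -294.69 ft.
Head difference: h(PZ-6) − h(PZ-9) = -306.59 − (-294.69) = -11.90 ft.
Hydraulic gradient: i = |Δh| / L = 11.90 / 1234.3 = 0.00964.
Flow is from higher to lower head: from PZ-9 toward PZ-6, i.e. toward the west.

i ≈ 0.00964; groundwater flows toward the west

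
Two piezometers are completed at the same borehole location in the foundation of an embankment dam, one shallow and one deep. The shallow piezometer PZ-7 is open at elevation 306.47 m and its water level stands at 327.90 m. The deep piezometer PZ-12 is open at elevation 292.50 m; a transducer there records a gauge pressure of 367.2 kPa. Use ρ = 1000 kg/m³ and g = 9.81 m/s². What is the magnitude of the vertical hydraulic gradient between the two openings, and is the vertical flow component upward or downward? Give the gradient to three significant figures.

Total head at PZ-7: h = 327.90 m (water level in the standpipe).
Pressure head at PZ-12: ψ = P/(ρg) = 367.2×1000 / (1000 × 9.81) = 37.43 m.
Total head at PZ-12: h = z + ψ = 292.50 + 37.43 = 329.93 m.
Δh = h(PZ-7) − h(PZ-12) = 327.90 − 329.93 = -2.03 m.
Vertical separation Δz = 306.47 − 292.50 = 13.97 m.
|i_v| = |Δh| / Δz = 2.03 / 13.97 = 0.145.
Head is higher in the deep piezometer, so vertical flow is upward (discharge condition).

|i_v| ≈ 0.145; vertical flow is upward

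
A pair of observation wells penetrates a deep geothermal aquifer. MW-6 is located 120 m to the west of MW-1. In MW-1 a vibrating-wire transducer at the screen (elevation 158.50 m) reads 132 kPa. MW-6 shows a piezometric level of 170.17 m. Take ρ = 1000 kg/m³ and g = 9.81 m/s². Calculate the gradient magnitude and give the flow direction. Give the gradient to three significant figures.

Pressure head at MW-1: ψ = P/(ρg) = 132×1000 / (1000 × 9.81) = 13.46 m.
Total head at MW-1: h = z + ψ = 158.50 + 13.46 = 171.96 m.
Total head at MW-6: h = 170.17 m (water level in the piezometer is the total head).
Head difference: h(MW-1) − h(MW-6) = 171.96 − 170.17 = 1.79 m.
Hydraulic gradient: i = |Δh| / L = 1.79 / 120 = 0.0149.
Flow is from higher to lower head: from MW-1 toward MW-6, i.e. toward the west.

i ≈ 0.0149; groundwater flows toward the west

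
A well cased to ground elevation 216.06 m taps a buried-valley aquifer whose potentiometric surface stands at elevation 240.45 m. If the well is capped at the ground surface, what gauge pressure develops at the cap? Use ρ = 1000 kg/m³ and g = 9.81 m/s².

P ≈ 239 kPa

Head above the cap: Δh = 240.45 − 216.06 = 24.39 m.
P = ρgΔh = 1000 × 9.81 × 24.39 = 239266 Pa ≈ 239 kPa.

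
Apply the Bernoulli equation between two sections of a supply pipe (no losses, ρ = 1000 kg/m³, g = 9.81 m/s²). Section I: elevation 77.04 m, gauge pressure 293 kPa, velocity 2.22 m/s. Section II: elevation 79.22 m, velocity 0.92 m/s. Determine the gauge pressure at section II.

P₂ ≈ 274 kPa

Pressure head at I: ψ₁ = P₁/(ρg) = 293×1000 / (1000 × 9.81) = 29.87 m.
Velocity heads: v₁²/2g = 2.22²/19.62 = 0.251 m; v₂²/2g = 0.92²/19.62 = 0.043 m.
Total head H = z₁ + ψ₁ + v₁²/2g = 77.04 + 29.87 + 0.251 = 107.16 m.
ψ₂ = H − z₂ − v₂²/2g = 107.16 − 79.22 − 0.043 = 27.90 m.
P₂ = ρgψ₂ = 1000 × 9.81 × 27.90 ≈ 274 kPa.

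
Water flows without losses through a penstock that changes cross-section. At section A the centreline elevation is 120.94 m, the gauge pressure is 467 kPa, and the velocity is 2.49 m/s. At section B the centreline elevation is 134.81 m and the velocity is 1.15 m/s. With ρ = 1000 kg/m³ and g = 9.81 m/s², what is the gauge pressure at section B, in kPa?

P₂ ≈ 333 kPa

Pressure head at A: ψ₁ = P₁/(ρg) = 467×1000 / (1000 × 9.81) = 47.60 m.
Velocity heads: v₁²/2g = 2.49²/19.62 = 0.316 m; v₂²/2g = 1.15²/19.62 = 0.067 m.
Total head H = z₁ + ψ₁ + v₁²/2g = 120.94 + 47.60 + 0.316 = 168.86 m.
ψ₂ = H − z₂ − v₂²/2g = 168.86 − 134.81 − 0.067 = 33.98 m.
P₂ = ρgψ₂ = 1000 × 9.81 × 33.98 ≈ 333 kPa.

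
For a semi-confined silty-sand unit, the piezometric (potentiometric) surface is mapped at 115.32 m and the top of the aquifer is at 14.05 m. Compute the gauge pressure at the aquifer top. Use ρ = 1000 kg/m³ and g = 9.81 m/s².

P ≈ 993 kPa

Pressure head at the aquifer top: ψ = h − z = 115.32 − 14.05 = 101.27 m.
P = ρgψ = 1000 × 9.81 × 101.27 = 993459 Pa ≈ 993 kPa.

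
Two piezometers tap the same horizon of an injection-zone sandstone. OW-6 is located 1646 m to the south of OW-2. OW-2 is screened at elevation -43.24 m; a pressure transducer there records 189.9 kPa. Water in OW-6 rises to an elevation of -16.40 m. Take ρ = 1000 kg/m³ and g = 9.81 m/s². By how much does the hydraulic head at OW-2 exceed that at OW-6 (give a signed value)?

Pressure head at OW-2: ψ = P/(ρg) = 189.9×1000 / (1000 × 9.81) = 19.36 m.
Total head at OW-2: h = z + ψ = -43.24 + 19.36 = -23.88 m.
Total head at OW-6: h = -16.40 m (water level in the piezometer is the total head).
Head difference: h(OW-2) − h(OW-6) = -23.88 − (-16.40) = -7.48 m.

Δh ≈ -7.48 m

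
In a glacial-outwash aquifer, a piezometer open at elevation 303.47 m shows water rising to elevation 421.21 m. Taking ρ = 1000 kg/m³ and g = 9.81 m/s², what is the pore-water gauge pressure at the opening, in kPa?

Pressure head ψ = h − z = 421.21 − 303.47 = 117.74 m.
P = ρgψ = 1000 × 9.81 × 117.74 = 1155029 Pa ≈ 1160 kPa.

P ≈ 1160 kPa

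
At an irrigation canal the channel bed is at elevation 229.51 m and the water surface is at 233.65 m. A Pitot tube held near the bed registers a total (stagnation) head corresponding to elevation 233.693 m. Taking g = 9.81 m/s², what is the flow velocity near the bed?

Near the bed, under hydrostatic conditions, the piezometric head (z + ψ) equals the free-surface elevation, 233.65 m.
Velocity head = total − piezometric = 233.693 − 233.65 = 0.043 m.
v = √(2g·h_v) = √(2 × 9.81 × 0.043) = 0.919 m/s.

v ≈ 0.919 m/s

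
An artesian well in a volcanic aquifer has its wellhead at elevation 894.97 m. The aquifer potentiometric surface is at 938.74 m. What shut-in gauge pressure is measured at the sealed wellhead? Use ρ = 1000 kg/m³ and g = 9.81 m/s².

P ≈ 429 kPa

Head above the cap: Δh = 938.74 − 894.97 = 43.77 m.
P = ρgΔh = 1000 × 9.81 × 43.77 = 429384 Pa ≈ 429 kPa.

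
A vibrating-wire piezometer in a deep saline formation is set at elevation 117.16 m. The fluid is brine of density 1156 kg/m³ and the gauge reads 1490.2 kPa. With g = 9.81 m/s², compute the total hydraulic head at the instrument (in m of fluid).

ψ = P/(ρg) = 1490.2×1000 / (1156 × 9.81) = 131.41 m.
h = z + ψ = 117.16 + 131.41 = 248.57 m.

h ≈ 248.57 m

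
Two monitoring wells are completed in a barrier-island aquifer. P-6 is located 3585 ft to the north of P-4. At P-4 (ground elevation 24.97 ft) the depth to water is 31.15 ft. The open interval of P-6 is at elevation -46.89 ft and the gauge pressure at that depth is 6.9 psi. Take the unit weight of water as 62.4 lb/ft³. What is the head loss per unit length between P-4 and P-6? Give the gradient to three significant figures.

i ≈ 0.00691 ft/ft

Total head at P-4: h = 24.97 − 31.15 = -6.18 ft.
Pressure head at P-6: ψ = 144·P/γ = 144 × 6.9 / 62.4 = 15.92 ft.
Total head at P-6: h = z + ψ = -46.89 + 15.92 = -30.97 ft.
Head difference: h(P-4) − h(P-6) = -6.18 − (-30.97) = 24.79 ft.
Hydraulic gradient: i = |Δh| / L = 24.79 / 3585 = 0.00691.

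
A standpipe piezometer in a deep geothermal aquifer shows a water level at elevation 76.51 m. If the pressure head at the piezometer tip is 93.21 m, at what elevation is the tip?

z = h − ψ = 76.51 − 93.21 = -16.70 m.

z ≈ -16.70 m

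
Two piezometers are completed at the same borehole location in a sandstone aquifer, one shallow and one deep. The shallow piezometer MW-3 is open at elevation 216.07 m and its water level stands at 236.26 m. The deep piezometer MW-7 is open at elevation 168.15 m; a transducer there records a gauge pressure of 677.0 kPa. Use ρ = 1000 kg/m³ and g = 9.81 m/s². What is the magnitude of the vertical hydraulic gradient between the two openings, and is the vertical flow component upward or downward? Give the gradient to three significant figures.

Total head at MW-3: h = 236.26 m (water level in the standpipe).
Pressure head at MW-7: ψ = P/(ρg) = 677.0×1000 / (1000 × 9.81) = 69.01 m.
Total head at MW-7: h = z + ψ = 168.15 + 69.01 = 237.16 m.
Δh = h(MW-3) − h(MW-7) = 236.26 − 237.16 = -0.90 m.
Vertical separation Δz = 216.07 − 168.15 = 47.92 m.
|i_v| = |Δh| / Δz = 0.90 / 47.92 = 0.0188.
Head is higher in the deep piezometer, so vertical flow is upward (discharge condition).

|i_v| ≈ 0.0188; vertical flow is upward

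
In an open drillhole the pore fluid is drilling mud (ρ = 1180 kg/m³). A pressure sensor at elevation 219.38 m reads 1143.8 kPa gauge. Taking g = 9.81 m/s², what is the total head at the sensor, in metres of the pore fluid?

ψ = P/(ρg) = 1143.8×1000 / (1180 × 9.81) = 98.81 m.
h = z + ψ = 219.38 + 98.81 = 318.19 m.

h ≈ 318.19 m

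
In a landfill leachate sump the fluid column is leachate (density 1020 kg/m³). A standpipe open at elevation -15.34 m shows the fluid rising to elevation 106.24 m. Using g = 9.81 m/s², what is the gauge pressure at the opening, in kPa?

Pressure head ψ = h − z = 106.24 − (-15.34) = 121.58 m.
P = ρgψ = 1020 × 9.81 × 121.58 = 1216554 Pa ≈ 1220 kPa.

P ≈ 1220 kPa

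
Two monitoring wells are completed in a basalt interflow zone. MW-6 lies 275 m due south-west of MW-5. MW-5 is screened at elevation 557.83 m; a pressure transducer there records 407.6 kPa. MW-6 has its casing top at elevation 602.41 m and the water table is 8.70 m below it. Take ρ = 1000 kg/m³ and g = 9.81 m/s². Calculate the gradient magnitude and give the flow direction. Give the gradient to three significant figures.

Pressure head at MW-5: ψ = P/(ρg) = 407.6×1000 / (1000 × 9.81) = 41.55 m.
Total head at MW-5: h = z + ψ = 557.83 + 41.55 = 599.38 m.
Total head at MW-6: h = 602.41 − 8.70 = 593.71 m.
Head difference: h(MW-5) − h(MW-6) = 599.38 − 593.71 = 5.67 m.
Hydraulic gradient: i = |Δh| / L = 5.67 / 275 = 0.0206.
Flow is from higher to lower head: from MW-5 toward MW-6, i.e. toward the south-west.

i ≈ 0.0206; groundwater flows toward the south-west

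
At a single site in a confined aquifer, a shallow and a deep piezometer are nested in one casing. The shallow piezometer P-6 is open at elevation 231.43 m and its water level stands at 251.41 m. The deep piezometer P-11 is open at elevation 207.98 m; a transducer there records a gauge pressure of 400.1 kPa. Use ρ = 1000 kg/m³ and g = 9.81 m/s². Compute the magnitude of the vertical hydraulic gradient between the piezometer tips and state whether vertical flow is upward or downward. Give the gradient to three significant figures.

|i_v| ≈ 0.113; vertical flow is downward

Total head at P-6: h = 251.41 m (water level in the standpipe).
Pressure head at P-11: ψ = P/(ρg) = 400.1×1000 / (1000 × 9.81) = 40.78 m.
Total head at P-11: h = z + ψ = 207.98 + 40.78 = 248.76 m.
Δh = h(P-6) − h(P-11) = 251.41 − 248.76 = 2.65 m.
Vertical separation Δz = 231.43 − 207.98 = 23.45 m.
|i_v| = |Δh| / Δz = 2.65 / 23.45 = 0.113.
Head is higher in the shallow piezometer, so vertical flow is downward (recharge condition).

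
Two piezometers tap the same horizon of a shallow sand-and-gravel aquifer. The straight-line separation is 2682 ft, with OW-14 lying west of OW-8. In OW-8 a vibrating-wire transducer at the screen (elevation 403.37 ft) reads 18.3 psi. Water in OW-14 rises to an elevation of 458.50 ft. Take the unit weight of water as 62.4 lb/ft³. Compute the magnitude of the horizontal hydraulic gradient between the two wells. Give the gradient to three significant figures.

i ≈ 0.00481

Pressure head at OW-8: ψ = 144·P/γ = 144 × 18.3 / 62.4 = 42.23 ft.
Total head at OW-8: h = z + ψ = 403.37 + 42.23 = 445.60 ft.
Total head at OW-14: h = 458.50 ft (water level in the piezometer is the total head).
Head difference: h(OW-8) − h(OW-14) = 445.60 − 458.50 = -12.90 ft.
Hydraulic gradient: i = |Δh| / L = 12.90 / 2682 = 0.00481.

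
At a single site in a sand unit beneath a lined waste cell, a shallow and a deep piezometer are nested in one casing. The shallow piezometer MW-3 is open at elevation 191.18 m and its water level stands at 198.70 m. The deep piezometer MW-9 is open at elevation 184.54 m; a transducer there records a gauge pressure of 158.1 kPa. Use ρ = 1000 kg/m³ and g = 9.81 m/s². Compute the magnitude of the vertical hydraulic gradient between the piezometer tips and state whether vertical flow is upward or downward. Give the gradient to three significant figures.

|i_v| ≈ 0.295; vertical flow is upward

Total head at MW-3: h = 198.70 m (water level in the standpipe).
Pressure head at MW-9: ψ = P/(ρg) = 158.1×1000 / (1000 × 9.81) = 16.12 m.
Total head at MW-9: h = z + ψ = 184.54 + 16.12 = 200.66 m.
Δh = h(MW-3) − h(MW-9) = 198.70 − 200.66 = -1.96 m.
Vertical separation Δz = 191.18 − 184.54 = 6.64 m.
|i_v| = |Δh| / Δz = 1.96 / 6.64 = 0.295.
Head is higher in the deep piezometer, so vertical flow is upward (discharge condition).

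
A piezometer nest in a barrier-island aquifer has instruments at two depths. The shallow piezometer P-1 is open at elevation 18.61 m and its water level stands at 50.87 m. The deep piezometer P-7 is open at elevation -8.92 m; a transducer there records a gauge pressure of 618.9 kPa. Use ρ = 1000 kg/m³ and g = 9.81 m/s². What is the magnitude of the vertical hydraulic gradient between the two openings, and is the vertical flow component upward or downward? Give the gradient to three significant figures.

|i_v| ≈ 0.120; vertical flow is upward

Total head at P-1: h = 50.87 m (water level in the standpipe).
Pressure head at P-7: ψ = P/(ρg) = 618.9×1000 / (1000 × 9.81) = 63.09 m.
Total head at P-7: h = z + ψ = -8.92 + 63.09 = 54.17 m.
Δh = h(P-1) − h(P-7) = 50.87 − 54.17 = -3.30 m.
Vertical separation Δz = 18.61 − (-8.92) = 27.53 m.
|i_v| = |Δh| / Δz = 3.30 / 27.53 = 0.120.
Head is higher in the deep piezometer, so vertical flow is upward (discharge condition).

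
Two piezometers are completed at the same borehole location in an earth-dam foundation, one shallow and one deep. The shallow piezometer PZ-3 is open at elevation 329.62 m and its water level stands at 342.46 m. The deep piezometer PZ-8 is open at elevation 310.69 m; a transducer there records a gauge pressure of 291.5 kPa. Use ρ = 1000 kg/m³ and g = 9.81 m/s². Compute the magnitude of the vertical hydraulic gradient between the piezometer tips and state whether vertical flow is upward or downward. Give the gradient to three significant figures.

Total head at PZ-3: h = 342.46 m (water level in the standpipe).
Pressure head at PZ-8: ψ = P/(ρg) = 291.5×1000 / (1000 × 9.81) = 29.71 m.
Total head at PZ-8: h = z + ψ = 310.69 + 29.71 = 340.40 m.
Δh = h(PZ-3) − h(PZ-8) = 342.46 − 340.40 = 2.06 m.
Vertical separation Δz = 329.62 − 310.69 = 18.93 m.
|i_v| = |Δh| / Δz = 2.06 / 18.93 = 0.109.
Head is higher in the shallow piezometer, so vertical flow is downward (recharge condition).

|i_v| ≈ 0.109; vertical flow is downward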